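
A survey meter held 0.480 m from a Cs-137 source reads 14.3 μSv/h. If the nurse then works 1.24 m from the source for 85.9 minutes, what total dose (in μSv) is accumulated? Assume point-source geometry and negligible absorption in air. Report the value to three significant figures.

By the inverse-square law, rate at 1.24 m:
14.3 × (0.480/1.24)² = 14.3 × 0.1498 = 2.142 μSv/h.
Dose = rate × time = 2.142 μSv/h × 1.432 h = 3.067 μSv.

3.07 μSv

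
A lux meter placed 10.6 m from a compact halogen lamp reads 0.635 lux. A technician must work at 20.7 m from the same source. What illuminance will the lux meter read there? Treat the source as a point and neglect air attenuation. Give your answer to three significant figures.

Intensity scales as (d₁/d₂)², so scaling from 10.6 m to 20.7 m:
(10.6/20.7)² = 0.2622, so 0.635 × 0.2622 = 0.1665 lux.

0.167 lux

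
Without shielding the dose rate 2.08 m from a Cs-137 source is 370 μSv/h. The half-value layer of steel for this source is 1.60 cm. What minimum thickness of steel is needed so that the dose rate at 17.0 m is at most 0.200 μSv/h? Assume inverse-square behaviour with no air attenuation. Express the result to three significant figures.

At 17.0 m, distance alone gives 370 × (2.08/17.0)² = 370 × 0.01497 = 5.539 μSv/h.
Further attenuation needed: 5.539/0.200 = 27.69.
n = log₂(27.69) = 4.791 half-value layers.
Thickness = 4.791 × 1.60 cm = 7.666 cm.

7.67 cm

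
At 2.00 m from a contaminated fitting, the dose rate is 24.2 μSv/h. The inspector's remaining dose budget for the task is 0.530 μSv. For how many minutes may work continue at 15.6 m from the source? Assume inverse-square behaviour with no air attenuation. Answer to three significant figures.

79.9 min

By the inverse-square law, rate at 15.6 m:
(2.00/15.6)² = 0.01644, so 24.2 × 0.01644 = 0.3978 μSv/h.
Stay time = 0.530 μSv ÷ 0.3978 μSv/h = 1.332 h = 79.92 min.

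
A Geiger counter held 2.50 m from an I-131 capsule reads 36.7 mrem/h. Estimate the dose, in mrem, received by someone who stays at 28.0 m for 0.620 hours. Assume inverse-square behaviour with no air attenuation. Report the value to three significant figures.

0.181 mrem

Since intensity falls as 1/r², rate at 28.0 m:
36.7 × (2.50/28.0)² = 36.7 × 0.007972 = 0.2926 mrem/h.
Dose = rate × time = 0.2926 mrem/h × 0.6200 h = 0.1814 mrem.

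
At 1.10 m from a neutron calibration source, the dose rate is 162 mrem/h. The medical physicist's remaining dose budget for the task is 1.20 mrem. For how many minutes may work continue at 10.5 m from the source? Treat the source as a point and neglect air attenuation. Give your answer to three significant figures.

Since intensity falls as 1/r², rate at 10.5 m:
162 × (1.10/10.5)² = 162 × 0.01098 = 1.779 mrem/h.
Stay time = 1.20 mrem ÷ 1.779 mrem/h = 0.6745 h = 40.47 min.

40.5 min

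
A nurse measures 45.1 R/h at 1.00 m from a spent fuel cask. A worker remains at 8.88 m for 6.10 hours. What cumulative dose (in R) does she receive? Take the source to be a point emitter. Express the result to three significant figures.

By the inverse-square law, rate at 8.88 m:
45.1 × (1.00/8.88)² = 45.1 × 0.01268 = 0.5719 R/h.
Dose = rate × time = 0.5719 R/h × 6.100 h = 3.489 R.

3.49 R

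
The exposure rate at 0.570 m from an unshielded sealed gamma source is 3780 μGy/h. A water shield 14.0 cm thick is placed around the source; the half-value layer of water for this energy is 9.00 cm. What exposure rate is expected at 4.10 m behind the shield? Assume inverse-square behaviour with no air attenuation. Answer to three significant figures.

24.9 μGy/h

Distance alone: 3780 × (0.570/4.10)² = 3780 × 0.01933 = 73.07 μGy/h.
Shield: 14.0/9.00 = 1.556 half-value layers → attenuation 2^(−1.556) = 0.3401.
Combined: 73.07 × 0.3401 = 24.85 μGy/h.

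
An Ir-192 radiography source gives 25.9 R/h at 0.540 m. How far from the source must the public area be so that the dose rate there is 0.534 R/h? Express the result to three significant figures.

3.76 m

Intensity scales as (d₁/d₂)², so d₂ = d₁·√(I₁/I₂).
I₁/I₂ = 25.9/0.534 = 48.50, so d₂ = 0.540 × √48.50 = 3.761 m.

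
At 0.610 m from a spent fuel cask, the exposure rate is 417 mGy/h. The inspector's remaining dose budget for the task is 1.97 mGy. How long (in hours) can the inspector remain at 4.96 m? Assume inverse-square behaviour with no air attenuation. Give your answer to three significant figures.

0.312 h

Using I₁d₁² = I₂d₂², rate at 4.96 m:
417 × (0.610/4.96)² = 417 × 0.01513 = 6.309 mGy/h.
Stay time = 1.97 mGy ÷ 6.309 mGy/h = 0.3123 h.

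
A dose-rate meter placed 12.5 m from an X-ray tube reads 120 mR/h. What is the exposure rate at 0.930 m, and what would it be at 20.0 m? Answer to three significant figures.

21700 mR/h; 46.9 mR/h

By the inverse-square law,
At 0.930 m: (12.5/0.930)² = 180.7, so 120 × 180.7 = 21680 mR/h
At 20.0 m: (0.930/20.0)² = 0.002162, so 21680 × 0.002162 = 46.87 mR/h.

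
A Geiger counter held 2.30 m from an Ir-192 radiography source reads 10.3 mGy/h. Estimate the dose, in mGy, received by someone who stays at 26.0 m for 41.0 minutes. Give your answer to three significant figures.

By the inverse-square law, rate at 26.0 m:
(2.30/26.0)² = 0.007825, so 10.3 × 0.007825 = 0.08060 mGy/h.
Dose = rate × time = 0.08060 mGy/h × 0.6833 h = 0.05507 mGy.

0.0551 mGy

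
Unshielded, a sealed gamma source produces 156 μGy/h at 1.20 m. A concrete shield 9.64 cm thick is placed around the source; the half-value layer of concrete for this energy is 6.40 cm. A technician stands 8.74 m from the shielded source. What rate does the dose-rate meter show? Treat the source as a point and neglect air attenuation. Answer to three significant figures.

1.04 μGy/h

Distance alone: (1.20/8.74)² = 0.01885, so 156 × 0.01885 = 2.941 μGy/h.
Shield: 9.64/6.40 = 1.506 half-value layers → attenuation 2^(−1.506) = 0.3521.
Combined: 2.941 × 0.3521 = 1.036 μGy/h.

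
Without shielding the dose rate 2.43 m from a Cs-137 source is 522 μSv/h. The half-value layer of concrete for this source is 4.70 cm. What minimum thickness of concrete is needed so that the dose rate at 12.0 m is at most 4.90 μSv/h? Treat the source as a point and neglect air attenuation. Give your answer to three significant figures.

10.0 cm

At 12.0 m, distance alone gives 522 × (2.43/12.0)² = 522 × 0.04101 = 21.41 μSv/h.
Further attenuation needed: 21.41/4.90 = 4.369.
n = log₂(4.369) = 2.127 half-value layers.
Thickness = 2.127 × 4.70 cm = 9.997 cm.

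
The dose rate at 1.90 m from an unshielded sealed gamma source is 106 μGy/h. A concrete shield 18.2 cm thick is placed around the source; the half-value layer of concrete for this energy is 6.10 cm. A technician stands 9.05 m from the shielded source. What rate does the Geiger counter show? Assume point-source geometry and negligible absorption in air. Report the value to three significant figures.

Distance alone: 106 × (1.90/9.05)² = 106 × 0.04408 = 4.672 μGy/h.
Shield: 18.2/6.10 = 2.984 half-value layers → attenuation 2^(−2.984) = 0.1264.
Combined: 4.672 × 0.1264 = 0.5905 μGy/h.

0.591 μGy/h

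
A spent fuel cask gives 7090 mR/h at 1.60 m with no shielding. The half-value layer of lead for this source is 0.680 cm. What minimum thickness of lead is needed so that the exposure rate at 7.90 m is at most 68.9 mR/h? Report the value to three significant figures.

At 7.90 m, distance alone gives (1.60/7.90)² = 0.04102, so 7090 × 0.04102 = 290.8 mR/h.
Further attenuation needed: 290.8/68.9 = 4.221.
n = log₂(4.221) = 2.078 half-value layers.
Thickness = 2.078 × 0.680 cm = 1.413 cm.

1.41 cm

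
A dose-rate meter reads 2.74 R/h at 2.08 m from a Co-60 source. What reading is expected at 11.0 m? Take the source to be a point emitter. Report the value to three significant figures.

0.0980 R/h

Applying the 1/r² law, the rate at 11.0 m is
(2.08/11.0)² = 0.03576, so 2.74 × 0.03576 = 0.09798 R/h.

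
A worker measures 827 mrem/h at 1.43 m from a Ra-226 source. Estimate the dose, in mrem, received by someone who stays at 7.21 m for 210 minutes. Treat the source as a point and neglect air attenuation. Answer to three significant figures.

114 mrem

Applying the 1/r² law, rate at 7.21 m:
(1.43/7.21)² = 0.03934, so 827 × 0.03934 = 32.53 mrem/h.
Dose = rate × time = 32.53 mrem/h × 3.500 h = 113.9 mrem.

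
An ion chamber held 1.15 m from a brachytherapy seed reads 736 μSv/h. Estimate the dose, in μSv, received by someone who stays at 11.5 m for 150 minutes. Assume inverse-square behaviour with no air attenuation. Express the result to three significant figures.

18.4 μSv

By the inverse-square law, rate at 11.5 m:
736 × (1.15/11.5)² = 736 × 0.01000 = 7.360 μSv/h.
Dose = rate × time = 7.360 μSv/h × 2.500 h = 18.40 μSv.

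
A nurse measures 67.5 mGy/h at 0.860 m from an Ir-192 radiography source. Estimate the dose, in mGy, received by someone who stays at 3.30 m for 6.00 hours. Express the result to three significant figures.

By the inverse-square law, rate at 3.30 m:
67.5 × (0.860/3.30)² = 67.5 × 0.06792 = 4.585 mGy/h.
Dose = rate × time = 4.585 mGy/h × 6.000 h = 27.51 mGy.

27.5 mGy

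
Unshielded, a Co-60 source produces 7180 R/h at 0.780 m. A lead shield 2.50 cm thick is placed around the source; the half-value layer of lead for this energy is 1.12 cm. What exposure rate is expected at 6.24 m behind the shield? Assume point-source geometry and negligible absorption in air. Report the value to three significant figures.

23.9 R/h

Distance alone: (0.780/6.24)² = 0.01562, so 7180 × 0.01562 = 112.2 R/h.
Shield: 2.50/1.12 = 2.232 half-value layers → attenuation 2^(−2.232) = 0.2129.
Combined: 112.2 × 0.2129 = 23.89 R/h.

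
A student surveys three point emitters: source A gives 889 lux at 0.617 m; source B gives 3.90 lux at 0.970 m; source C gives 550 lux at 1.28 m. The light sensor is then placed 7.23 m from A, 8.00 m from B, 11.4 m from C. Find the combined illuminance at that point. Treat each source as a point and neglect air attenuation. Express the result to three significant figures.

13.5 lux

By superposition, sum each source's inverse-square contribution:
A: 889 × (0.617/7.23)² = 6.474 lux
B: 3.90 × (0.970/8.00)² = 0.05734 lux
C: 550 × (1.28/11.4)² = 6.934 lux
Total = 6.474 + 0.05734 + 6.934 = 13.47 lux.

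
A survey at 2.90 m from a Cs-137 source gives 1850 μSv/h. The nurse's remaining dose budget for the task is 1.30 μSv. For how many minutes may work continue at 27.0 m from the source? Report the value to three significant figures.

Using I₁d₁² = I₂d₂², rate at 27.0 m:
(2.90/27.0)² = 0.01154, so 1850 × 0.01154 = 21.35 μSv/h.
Stay time = 1.30 μSv ÷ 21.35 μSv/h = 0.06089 h = 3.653 min.

3.65 min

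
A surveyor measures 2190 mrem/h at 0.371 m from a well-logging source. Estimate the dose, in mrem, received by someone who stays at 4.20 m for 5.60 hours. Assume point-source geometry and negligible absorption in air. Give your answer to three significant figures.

95.7 mrem

Using I₁d₁² = I₂d₂², rate at 4.20 m:
(0.371/4.20)² = 0.007803, so 2190 × 0.007803 = 17.09 mrem/h.
Dose = rate × time = 17.09 mrem/h × 5.600 h = 95.70 mrem.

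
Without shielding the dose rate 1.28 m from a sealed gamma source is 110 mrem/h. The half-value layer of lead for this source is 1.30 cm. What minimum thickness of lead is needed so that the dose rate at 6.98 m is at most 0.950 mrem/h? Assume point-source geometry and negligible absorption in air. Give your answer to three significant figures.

At 6.98 m, distance alone gives (1.28/6.98)² = 0.03363, so 110 × 0.03363 = 3.699 mrem/h.
Further attenuation needed: 3.699/0.950 = 3.894.
n = log₂(3.894) = 1.961 half-value layers.
Thickness = 1.961 × 1.30 cm = 2.549 cm.

2.55 cm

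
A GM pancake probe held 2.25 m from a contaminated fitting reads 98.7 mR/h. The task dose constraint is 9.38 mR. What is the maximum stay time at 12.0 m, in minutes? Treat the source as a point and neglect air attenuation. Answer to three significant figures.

Intensity scales as (d₁/d₂)², so rate at 12.0 m:
(2.25/12.0)² = 0.03516, so 98.7 × 0.03516 = 3.470 mR/h.
Stay time = 9.38 mR ÷ 3.470 mR/h = 2.703 h = 162.2 min.

162 min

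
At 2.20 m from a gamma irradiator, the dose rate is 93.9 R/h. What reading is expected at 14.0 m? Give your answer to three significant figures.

2.32 R/h

Using I₁d₁² = I₂d₂², the rate at 14.0 m is
(2.20/14.0)² = 0.02469, so 93.9 × 0.02469 = 2.318 R/h.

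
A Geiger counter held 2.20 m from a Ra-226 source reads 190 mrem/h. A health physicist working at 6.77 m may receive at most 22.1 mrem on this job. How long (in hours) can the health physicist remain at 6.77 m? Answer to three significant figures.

1.10 h

Using I₁d₁² = I₂d₂², rate at 6.77 m:
190 × (2.20/6.77)² = 190 × 0.1056 = 20.06 mrem/h.
Stay time = 22.1 mrem ÷ 20.06 mrem/h = 1.102 h.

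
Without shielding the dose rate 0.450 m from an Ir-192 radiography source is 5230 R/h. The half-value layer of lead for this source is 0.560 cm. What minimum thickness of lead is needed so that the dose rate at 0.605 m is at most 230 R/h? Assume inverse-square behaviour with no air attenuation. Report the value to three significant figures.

2.05 cm

At 0.605 m, distance alone gives (0.450/0.605)² = 0.5532, so 5230 × 0.5532 = 2893 R/h.
Further attenuation needed: 2893/230 = 12.58.
n = log₂(12.58) = 3.653 half-value layers.
Thickness = 3.653 × 0.560 cm = 2.046 cm.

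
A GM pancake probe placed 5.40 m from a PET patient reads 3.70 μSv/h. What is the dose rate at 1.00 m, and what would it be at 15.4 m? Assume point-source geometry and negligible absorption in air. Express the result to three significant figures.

108 μSv/h; 0.455 μSv/h

Using I₁d₁² = I₂d₂²,
At 1.00 m: (5.40/1.00)² = 29.16, so 3.70 × 29.16 = 107.9 μSv/h
At 15.4 m: 107.9 × (1.00/15.4)² = 107.9 × 0.004217 = 0.4550 μSv/h.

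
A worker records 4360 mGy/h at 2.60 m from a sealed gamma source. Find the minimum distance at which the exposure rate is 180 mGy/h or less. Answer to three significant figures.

Applying the 1/r² law, d₂ = d₁·√(I₁/I₂).
I₁/I₂ = 4360/180 = 24.22, so d₂ = 2.60 × √24.22 = 12.80 m.

12.8 m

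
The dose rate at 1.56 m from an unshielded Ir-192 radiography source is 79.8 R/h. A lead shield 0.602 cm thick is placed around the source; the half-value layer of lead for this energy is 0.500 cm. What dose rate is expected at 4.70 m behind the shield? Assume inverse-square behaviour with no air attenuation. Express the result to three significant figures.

3.82 R/h

Distance alone: 79.8 × (1.56/4.70)² = 79.8 × 0.1102 = 8.794 R/h.
Shield: 0.602/0.500 = 1.204 half-value layers → attenuation 2^(−1.204) = 0.4341.
Combined: 8.794 × 0.4341 = 3.817 R/h.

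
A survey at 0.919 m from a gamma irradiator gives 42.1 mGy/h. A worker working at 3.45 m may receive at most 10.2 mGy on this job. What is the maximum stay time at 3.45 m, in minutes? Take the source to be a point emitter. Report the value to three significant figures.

205 min

Since intensity falls as 1/r², rate at 3.45 m:
42.1 × (0.919/3.45)² = 42.1 × 0.07096 = 2.987 mGy/h.
Stay time = 10.2 mGy ÷ 2.987 mGy/h = 3.415 h = 204.9 min.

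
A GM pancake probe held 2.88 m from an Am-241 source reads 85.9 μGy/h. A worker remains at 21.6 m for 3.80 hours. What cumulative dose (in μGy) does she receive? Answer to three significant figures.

By the inverse-square law, rate at 21.6 m:
(2.88/21.6)² = 0.01778, so 85.9 × 0.01778 = 1.527 μGy/h.
Dose = rate × time = 1.527 μGy/h × 3.800 h = 5.803 μGy.

5.80 μGy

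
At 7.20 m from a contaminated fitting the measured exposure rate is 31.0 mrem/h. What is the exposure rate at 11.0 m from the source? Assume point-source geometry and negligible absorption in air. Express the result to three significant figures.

By the inverse-square law, scaling from 7.20 m to 11.0 m:
31.0 × (7.20/11.0)² = 31.0 × 0.4284 = 13.28 mrem/h.

13.3 mrem/h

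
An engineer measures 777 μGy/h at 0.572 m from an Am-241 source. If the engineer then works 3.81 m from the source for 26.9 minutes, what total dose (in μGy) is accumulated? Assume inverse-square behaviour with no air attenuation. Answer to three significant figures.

Intensity scales as (d₁/d₂)², so rate at 3.81 m:
(0.572/3.81)² = 0.02254, so 777 × 0.02254 = 17.51 μGy/h.
Dose = rate × time = 17.51 μGy/h × 0.4483 h = 7.850 μGy.

7.85 μGy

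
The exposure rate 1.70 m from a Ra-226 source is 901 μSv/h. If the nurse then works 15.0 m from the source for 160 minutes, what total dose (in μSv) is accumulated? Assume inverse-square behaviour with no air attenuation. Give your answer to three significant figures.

30.9 μSv

Since intensity falls as 1/r², rate at 15.0 m:
901 × (1.70/15.0)² = 901 × 0.01284 = 11.57 μSv/h.
Dose = rate × time = 11.57 μSv/h × 2.667 h = 30.86 μSv.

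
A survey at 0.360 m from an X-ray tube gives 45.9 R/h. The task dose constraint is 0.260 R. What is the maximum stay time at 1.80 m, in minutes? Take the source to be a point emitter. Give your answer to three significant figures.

Intensity scales as (d₁/d₂)², so rate at 1.80 m:
(0.360/1.80)² = 0.04000, so 45.9 × 0.04000 = 1.836 R/h.
Stay time = 0.260 R ÷ 1.836 R/h = 0.1416 h = 8.496 min.

8.50 min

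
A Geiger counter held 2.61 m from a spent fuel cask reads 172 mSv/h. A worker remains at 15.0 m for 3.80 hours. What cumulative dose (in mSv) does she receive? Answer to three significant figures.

Since intensity falls as 1/r², rate at 15.0 m:
172 × (2.61/15.0)² = 172 × 0.03028 = 5.208 mSv/h.
Dose = rate × time = 5.208 mSv/h × 3.800 h = 19.79 mSv.

19.8 mSv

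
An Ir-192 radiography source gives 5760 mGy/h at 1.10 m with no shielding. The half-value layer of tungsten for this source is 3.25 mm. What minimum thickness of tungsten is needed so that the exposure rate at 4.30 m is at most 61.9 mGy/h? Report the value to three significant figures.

8.47 mm

At 4.30 m, distance alone gives 5760 × (1.10/4.30)² = 5760 × 0.06544 = 376.9 mGy/h.
Further attenuation needed: 376.9/61.9 = 6.089.
n = log₂(6.089) = 2.606 half-value layers.
Thickness = 2.606 × 3.25 mm = 8.470 mm.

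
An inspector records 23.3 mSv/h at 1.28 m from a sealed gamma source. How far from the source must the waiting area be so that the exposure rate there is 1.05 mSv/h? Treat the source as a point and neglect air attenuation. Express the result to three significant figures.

Using I₁d₁² = I₂d₂², d₂ = d₁·√(I₁/I₂).
I₁/I₂ = 23.3/1.05 = 22.19, so d₂ = 1.28 × √22.19 = 6.030 m.

6.03 m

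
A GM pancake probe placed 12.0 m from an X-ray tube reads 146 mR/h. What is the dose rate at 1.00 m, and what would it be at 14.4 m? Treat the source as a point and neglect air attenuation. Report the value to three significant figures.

21000 mR/h; 101 mR/h

Applying the 1/r² law,
At 1.00 m: 146 × (12.0/1.00)² = 146 × 144.0 = 21020 mR/h
At 14.4 m: (1.00/14.4)² = 0.004823, so 21020 × 0.004823 = 101.4 mR/h.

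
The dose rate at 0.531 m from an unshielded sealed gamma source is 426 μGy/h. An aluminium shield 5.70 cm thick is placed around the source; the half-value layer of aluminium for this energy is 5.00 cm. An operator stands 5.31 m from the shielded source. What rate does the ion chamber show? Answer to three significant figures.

Distance alone: (0.531/5.31)² = 0.01000, so 426 × 0.01000 = 4.260 μGy/h.
Shield: 5.70/5.00 = 1.140 half-value layers → attenuation 2^(−1.140) = 0.4538.
Combined: 4.260 × 0.4538 = 1.933 μGy/h.

1.93 μGy/h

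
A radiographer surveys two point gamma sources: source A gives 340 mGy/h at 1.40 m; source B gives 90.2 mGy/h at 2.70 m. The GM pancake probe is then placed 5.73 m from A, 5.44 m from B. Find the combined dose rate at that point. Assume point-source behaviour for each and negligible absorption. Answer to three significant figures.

By superposition, sum each source's inverse-square contribution:
A: 340 × (1.40/5.73)² = 20.30 mGy/h
B: 90.2 × (2.70/5.44)² = 22.22 mGy/h
Total = 20.30 + 22.22 = 42.52 mGy/h.

42.5 mGy/h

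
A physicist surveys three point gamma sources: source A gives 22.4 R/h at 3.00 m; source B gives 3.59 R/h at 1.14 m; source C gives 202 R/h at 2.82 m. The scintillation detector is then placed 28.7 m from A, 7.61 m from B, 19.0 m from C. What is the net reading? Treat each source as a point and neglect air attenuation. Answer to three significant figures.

4.78 R/h

Each source contributes Iᵢ·(dᵢ/rᵢ)²; contributions add.
A: 22.4 × (3.00/28.7)² = 0.2448 R/h
B: 3.59 × (1.14/7.61)² = 0.08056 R/h
C: 202 × (2.82/19.0)² = 4.450 R/h
Total = 0.2448 + 0.08056 + 4.450 = 4.775 R/h.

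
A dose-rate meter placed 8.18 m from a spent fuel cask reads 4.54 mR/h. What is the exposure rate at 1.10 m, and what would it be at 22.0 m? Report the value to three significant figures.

Since intensity falls as 1/r²,
At 1.10 m: (8.18/1.10)² = 55.30, so 4.54 × 55.30 = 251.1 mR/h
At 22.0 m: (1.10/22.0)² = 0.002500, so 251.1 × 0.002500 = 0.6278 mR/h.

251 mR/h; 0.628 mR/h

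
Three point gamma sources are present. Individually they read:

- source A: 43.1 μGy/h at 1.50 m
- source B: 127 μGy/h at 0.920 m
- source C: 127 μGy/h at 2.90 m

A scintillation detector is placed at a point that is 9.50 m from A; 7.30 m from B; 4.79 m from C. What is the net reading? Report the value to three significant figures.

By superposition, sum each source's inverse-square contribution:
A: 43.1 × (1.50/9.50)² = 1.075 μGy/h
B: 127 × (0.920/7.30)² = 2.017 μGy/h
C: 127 × (2.90/4.79)² = 46.55 μGy/h
Total = 1.075 + 2.017 + 46.55 = 49.64 μGy/h.

49.6 μGy/h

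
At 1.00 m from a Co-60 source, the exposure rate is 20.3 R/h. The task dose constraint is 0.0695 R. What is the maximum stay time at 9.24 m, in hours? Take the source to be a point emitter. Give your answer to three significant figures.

0.292 h

Applying the 1/r² law, rate at 9.24 m:
20.3 × (1.00/9.24)² = 20.3 × 0.01171 = 0.2377 R/h.
Stay time = 0.0695 R ÷ 0.2377 R/h = 0.2924 h.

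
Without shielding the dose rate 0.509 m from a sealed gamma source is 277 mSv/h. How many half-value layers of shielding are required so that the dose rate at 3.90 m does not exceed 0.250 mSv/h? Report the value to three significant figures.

4.24 half-value layers

At 3.90 m, distance alone gives 277 × (0.509/3.90)² = 277 × 0.01703 = 4.717 mSv/h.
Further attenuation needed: 4.717/0.250 = 18.87.
n = log₂(18.87) = 4.238 half-value layers.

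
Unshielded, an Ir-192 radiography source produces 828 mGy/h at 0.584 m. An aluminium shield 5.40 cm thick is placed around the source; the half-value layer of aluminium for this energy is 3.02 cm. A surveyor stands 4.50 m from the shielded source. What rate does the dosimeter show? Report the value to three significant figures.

Distance alone: 828 × (0.584/4.50)² = 828 × 0.01684 = 13.94 mGy/h.
Shield: 5.40/3.02 = 1.788 half-value layers → attenuation 2^(−1.788) = 0.2896.
Combined: 13.94 × 0.2896 = 4.037 mGy/h.

4.04 mGy/h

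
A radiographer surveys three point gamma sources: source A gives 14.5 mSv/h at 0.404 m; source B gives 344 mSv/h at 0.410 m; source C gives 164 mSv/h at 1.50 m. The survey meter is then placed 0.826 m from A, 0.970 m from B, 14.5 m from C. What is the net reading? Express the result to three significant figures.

66.7 mSv/h

By superposition, sum each source's inverse-square contribution:
A: 14.5 × (0.404/0.826)² = 3.469 mSv/h
B: 344 × (0.410/0.970)² = 61.46 mSv/h
C: 164 × (1.50/14.5)² = 1.755 mSv/h
Total = 3.469 + 61.46 + 1.755 = 66.68 mSv/h.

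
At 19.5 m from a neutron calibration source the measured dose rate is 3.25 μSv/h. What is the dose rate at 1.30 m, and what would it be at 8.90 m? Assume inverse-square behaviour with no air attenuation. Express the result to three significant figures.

731 μSv/h; 15.6 μSv/h

Intensity scales as (d₁/d₂)², so
At 1.30 m: 3.25 × (19.5/1.30)² = 3.25 × 225.0 = 731.2 μSv/h
At 8.90 m: (1.30/8.90)² = 0.02134, so 731.2 × 0.02134 = 15.60 μSv/h.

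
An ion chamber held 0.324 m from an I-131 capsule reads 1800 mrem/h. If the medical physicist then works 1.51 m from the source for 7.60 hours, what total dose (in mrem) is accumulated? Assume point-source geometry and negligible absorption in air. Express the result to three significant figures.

630 mrem

Intensity scales as (d₁/d₂)², so rate at 1.51 m:
(0.324/1.51)² = 0.04604, so 1800 × 0.04604 = 82.87 mrem/h.
Dose = rate × time = 82.87 mrem/h × 7.600 h = 629.8 mrem.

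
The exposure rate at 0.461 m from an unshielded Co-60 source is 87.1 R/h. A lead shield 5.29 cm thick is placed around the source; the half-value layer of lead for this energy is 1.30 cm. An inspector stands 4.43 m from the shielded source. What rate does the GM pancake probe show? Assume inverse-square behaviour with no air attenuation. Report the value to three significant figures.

Distance alone: (0.461/4.43)² = 0.01083, so 87.1 × 0.01083 = 0.9433 R/h.
Shield: 5.29/1.30 = 4.069 half-value layers → attenuation 2^(−4.069) = 0.05958.
Combined: 0.9433 × 0.05958 = 0.05620 R/h.

0.0562 R/h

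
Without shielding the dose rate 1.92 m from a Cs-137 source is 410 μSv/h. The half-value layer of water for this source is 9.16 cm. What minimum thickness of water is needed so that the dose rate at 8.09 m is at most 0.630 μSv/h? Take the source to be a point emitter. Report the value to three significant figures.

At 8.09 m, distance alone gives (1.92/8.09)² = 0.05633, so 410 × 0.05633 = 23.10 μSv/h.
Further attenuation needed: 23.10/0.630 = 36.67.
n = log₂(36.67) = 5.197 half-value layers.
Thickness = 5.197 × 9.16 cm = 47.60 cm.

47.6 cm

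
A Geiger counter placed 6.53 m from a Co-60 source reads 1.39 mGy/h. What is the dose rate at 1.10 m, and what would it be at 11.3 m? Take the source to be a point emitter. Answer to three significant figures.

49.0 mGy/h; 0.464 mGy/h

Since intensity falls as 1/r²,
At 1.10 m: (6.53/1.10)² = 35.24, so 1.39 × 35.24 = 48.98 mGy/h
At 11.3 m: 48.98 × (1.10/11.3)² = 48.98 × 0.009476 = 0.4641 mGy/h.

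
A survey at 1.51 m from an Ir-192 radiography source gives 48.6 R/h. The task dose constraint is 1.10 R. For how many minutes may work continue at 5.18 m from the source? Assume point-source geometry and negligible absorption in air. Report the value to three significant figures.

16.0 min

Intensity scales as (d₁/d₂)², so rate at 5.18 m:
(1.51/5.18)² = 0.08498, so 48.6 × 0.08498 = 4.130 R/h.
Stay time = 1.10 R ÷ 4.130 R/h = 0.2663 h = 15.98 min.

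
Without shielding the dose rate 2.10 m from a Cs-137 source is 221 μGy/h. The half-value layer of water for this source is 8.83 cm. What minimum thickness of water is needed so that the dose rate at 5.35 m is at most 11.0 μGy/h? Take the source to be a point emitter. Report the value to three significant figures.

14.4 cm

At 5.35 m, distance alone gives 221 × (2.10/5.35)² = 221 × 0.1541 = 34.06 μGy/h.
Further attenuation needed: 34.06/11.0 = 3.096.
n = log₂(3.096) = 1.630 half-value layers.
Thickness = 1.630 × 8.83 cm = 14.39 cm.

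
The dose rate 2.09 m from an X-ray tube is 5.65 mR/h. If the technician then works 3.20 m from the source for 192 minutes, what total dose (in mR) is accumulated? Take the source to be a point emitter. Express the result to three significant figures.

Using I₁d₁² = I₂d₂², rate at 3.20 m:
5.65 × (2.09/3.20)² = 5.65 × 0.4266 = 2.410 mR/h.
Dose = rate × time = 2.410 mR/h × 3.200 h = 7.712 mR.

7.71 mR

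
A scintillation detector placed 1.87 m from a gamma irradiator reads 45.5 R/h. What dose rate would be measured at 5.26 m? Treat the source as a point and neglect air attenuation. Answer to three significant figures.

5.75 R/h

Since intensity falls as 1/r², scaling from 1.87 m to 5.26 m:
(1.87/5.26)² = 0.1264, so 45.5 × 0.1264 = 5.751 R/h.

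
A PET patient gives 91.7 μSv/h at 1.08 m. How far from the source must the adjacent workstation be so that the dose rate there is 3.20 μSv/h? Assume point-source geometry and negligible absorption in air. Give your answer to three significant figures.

Intensity scales as (d₁/d₂)², so d₂ = d₁·√(I₁/I₂).
I₁/I₂ = 91.7/3.20 = 28.66, so d₂ = 1.08 × √28.66 = 5.782 m.

5.78 m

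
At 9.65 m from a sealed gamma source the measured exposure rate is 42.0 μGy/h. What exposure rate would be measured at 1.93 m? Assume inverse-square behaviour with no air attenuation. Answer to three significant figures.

Applying the 1/r² law, scaling from 9.65 m to 1.93 m:
(9.65/1.93)² = 25.00, so 42.0 × 25.00 = 1050 μGy/h.

1050 μGy/h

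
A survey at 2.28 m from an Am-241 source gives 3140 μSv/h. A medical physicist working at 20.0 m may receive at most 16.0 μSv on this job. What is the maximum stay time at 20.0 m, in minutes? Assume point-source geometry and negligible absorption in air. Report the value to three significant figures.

Since intensity falls as 1/r², rate at 20.0 m:
(2.28/20.0)² = 0.01300, so 3140 × 0.01300 = 40.82 μSv/h.
Stay time = 16.0 μSv ÷ 40.82 μSv/h = 0.3920 h = 23.52 min.

23.5 min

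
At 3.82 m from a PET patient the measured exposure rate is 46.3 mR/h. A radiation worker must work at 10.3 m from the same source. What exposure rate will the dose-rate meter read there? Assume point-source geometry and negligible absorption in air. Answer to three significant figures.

6.37 mR/h

Using I₁d₁² = I₂d₂², scaling from 3.82 m to 10.3 m:
46.3 × (3.82/10.3)² = 46.3 × 0.1375 = 6.366 mR/h.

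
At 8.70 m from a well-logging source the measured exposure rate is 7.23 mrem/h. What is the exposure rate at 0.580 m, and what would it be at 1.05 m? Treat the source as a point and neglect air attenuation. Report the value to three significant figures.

1630 mrem/h; 496 mrem/h

Using I₁d₁² = I₂d₂²,
At 0.580 m: (8.70/0.580)² = 225.0, so 7.23 × 225.0 = 1627 mrem/h
At 1.05 m: 1627 × (0.580/1.05)² = 1627 × 0.3051 = 496.4 mrem/h.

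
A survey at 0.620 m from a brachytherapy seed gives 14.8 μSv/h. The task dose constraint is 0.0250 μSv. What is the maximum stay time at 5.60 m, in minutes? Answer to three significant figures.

Intensity scales as (d₁/d₂)², so rate at 5.60 m:
14.8 × (0.620/5.60)² = 14.8 × 0.01226 = 0.1814 μSv/h.
Stay time = 0.0250 μSv ÷ 0.1814 μSv/h = 0.1378 h = 8.268 min.

8.27 min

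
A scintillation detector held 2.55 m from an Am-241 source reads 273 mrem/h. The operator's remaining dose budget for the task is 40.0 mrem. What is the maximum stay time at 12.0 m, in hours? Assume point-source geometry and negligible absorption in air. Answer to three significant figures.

3.24 h

Intensity scales as (d₁/d₂)², so rate at 12.0 m:
(2.55/12.0)² = 0.04516, so 273 × 0.04516 = 12.33 mrem/h.
Stay time = 40.0 mrem ÷ 12.33 mrem/h = 3.244 h.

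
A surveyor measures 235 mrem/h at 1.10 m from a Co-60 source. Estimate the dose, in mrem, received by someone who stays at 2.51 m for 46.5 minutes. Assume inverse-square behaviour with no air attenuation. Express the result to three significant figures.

35.0 mrem

Intensity scales as (d₁/d₂)², so rate at 2.51 m:
(1.10/2.51)² = 0.1921, so 235 × 0.1921 = 45.14 mrem/h.
Dose = rate × time = 45.14 mrem/h × 0.7750 h = 34.98 mrem.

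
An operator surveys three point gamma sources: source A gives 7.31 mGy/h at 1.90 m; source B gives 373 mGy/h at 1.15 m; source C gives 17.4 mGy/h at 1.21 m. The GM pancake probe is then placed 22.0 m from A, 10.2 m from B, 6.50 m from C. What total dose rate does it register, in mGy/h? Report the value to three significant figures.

Each source contributes Iᵢ·(dᵢ/rᵢ)²; contributions add.
A: 7.31 × (1.90/22.0)² = 0.05452 mGy/h
B: 373 × (1.15/10.2)² = 4.741 mGy/h
C: 17.4 × (1.21/6.50)² = 0.6030 mGy/h
Total = 0.05452 + 4.741 + 0.6030 = 5.399 mGy/h.

5.40 mGy/h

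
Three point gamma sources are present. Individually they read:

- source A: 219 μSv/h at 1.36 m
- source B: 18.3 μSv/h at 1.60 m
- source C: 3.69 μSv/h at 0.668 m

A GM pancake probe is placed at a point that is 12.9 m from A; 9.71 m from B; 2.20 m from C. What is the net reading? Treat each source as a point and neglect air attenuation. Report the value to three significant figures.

3.27 μSv/h

Each source contributes Iᵢ·(dᵢ/rᵢ)²; contributions add.
A: 219 × (1.36/12.9)² = 2.434 μSv/h
B: 18.3 × (1.60/9.71)² = 0.4969 μSv/h
C: 3.69 × (0.668/2.20)² = 0.3402 μSv/h
Total = 2.434 + 0.4969 + 0.3402 = 3.271 μSv/h.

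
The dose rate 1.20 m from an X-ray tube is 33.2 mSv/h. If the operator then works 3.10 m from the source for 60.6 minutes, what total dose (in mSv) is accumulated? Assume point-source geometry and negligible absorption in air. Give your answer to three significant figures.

Since intensity falls as 1/r², rate at 3.10 m:
(1.20/3.10)² = 0.1498, so 33.2 × 0.1498 = 4.973 mSv/h.
Dose = rate × time = 4.973 mSv/h × 1.010 h = 5.023 mSv.

5.02 mSv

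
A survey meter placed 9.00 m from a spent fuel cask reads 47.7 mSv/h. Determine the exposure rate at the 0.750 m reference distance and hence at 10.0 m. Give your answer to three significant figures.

By the inverse-square law,
At 0.750 m: (9.00/0.750)² = 144.0, so 47.7 × 144.0 = 6869 mSv/h
At 10.0 m: 6869 × (0.750/10.0)² = 6869 × 0.005625 = 38.64 mSv/h.

6870 mSv/h; 38.6 mSv/h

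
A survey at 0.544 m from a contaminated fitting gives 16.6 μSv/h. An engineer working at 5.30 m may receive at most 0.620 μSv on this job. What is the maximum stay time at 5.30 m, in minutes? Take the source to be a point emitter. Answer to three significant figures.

213 min

Using I₁d₁² = I₂d₂², rate at 5.30 m:
(0.544/5.30)² = 0.01054, so 16.6 × 0.01054 = 0.1750 μSv/h.
Stay time = 0.620 μSv ÷ 0.1750 μSv/h = 3.543 h = 212.6 min.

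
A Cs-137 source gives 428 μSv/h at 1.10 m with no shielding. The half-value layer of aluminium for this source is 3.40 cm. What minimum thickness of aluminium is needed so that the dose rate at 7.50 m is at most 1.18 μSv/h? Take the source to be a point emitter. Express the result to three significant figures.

10.1 cm

At 7.50 m, distance alone gives (1.10/7.50)² = 0.02151, so 428 × 0.02151 = 9.206 μSv/h.
Further attenuation needed: 9.206/1.18 = 7.802.
n = log₂(7.802) = 2.964 half-value layers.
Thickness = 2.964 × 3.40 cm = 10.08 cm.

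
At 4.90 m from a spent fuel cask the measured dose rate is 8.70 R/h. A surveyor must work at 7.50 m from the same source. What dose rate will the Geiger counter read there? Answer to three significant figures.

Intensity scales as (d₁/d₂)², so scaling from 4.90 m to 7.50 m:
(4.90/7.50)² = 0.4268, so 8.70 × 0.4268 = 3.713 R/h.

3.71 R/h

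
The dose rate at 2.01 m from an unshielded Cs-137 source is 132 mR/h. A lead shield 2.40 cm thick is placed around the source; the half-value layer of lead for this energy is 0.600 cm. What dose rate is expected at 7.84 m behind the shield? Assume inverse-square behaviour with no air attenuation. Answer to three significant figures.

0.542 mR/h

Distance alone: (2.01/7.84)² = 0.06573, so 132 × 0.06573 = 8.676 mR/h.
Shield: 2.40/0.600 = 4.000 half-value layers → attenuation 2^(−4.000) = 0.06250.
Combined: 8.676 × 0.06250 = 0.5423 mR/h.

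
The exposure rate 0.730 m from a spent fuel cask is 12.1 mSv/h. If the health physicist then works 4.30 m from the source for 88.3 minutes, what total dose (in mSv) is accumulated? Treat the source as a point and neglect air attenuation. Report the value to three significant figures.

0.513 mSv

By the inverse-square law, rate at 4.30 m:
(0.730/4.30)² = 0.02882, so 12.1 × 0.02882 = 0.3487 mSv/h.
Dose = rate × time = 0.3487 mSv/h × 1.472 h = 0.5133 mSv.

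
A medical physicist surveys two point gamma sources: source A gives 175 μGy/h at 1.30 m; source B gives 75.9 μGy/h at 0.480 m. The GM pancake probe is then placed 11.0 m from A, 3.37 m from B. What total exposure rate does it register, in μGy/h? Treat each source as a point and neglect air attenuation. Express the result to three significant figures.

3.98 μGy/h

Each source contributes Iᵢ·(dᵢ/rᵢ)²; contributions add.
A: 175 × (1.30/11.0)² = 2.444 μGy/h
B: 75.9 × (0.480/3.37)² = 1.540 μGy/h
Total = 2.444 + 1.540 = 3.984 μGy/h.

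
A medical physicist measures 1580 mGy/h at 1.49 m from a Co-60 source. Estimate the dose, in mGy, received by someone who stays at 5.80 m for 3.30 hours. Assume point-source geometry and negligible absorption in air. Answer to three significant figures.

344 mGy

Since intensity falls as 1/r², rate at 5.80 m:
(1.49/5.80)² = 0.06600, so 1580 × 0.06600 = 104.3 mGy/h.
Dose = rate × time = 104.3 mGy/h × 3.300 h = 344.2 mGy.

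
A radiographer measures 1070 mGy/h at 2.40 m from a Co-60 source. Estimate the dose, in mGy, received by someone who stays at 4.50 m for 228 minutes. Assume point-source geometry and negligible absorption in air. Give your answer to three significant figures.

1160 mGy

Using I₁d₁² = I₂d₂², rate at 4.50 m:
1070 × (2.40/4.50)² = 1070 × 0.2844 = 304.3 mGy/h.
Dose = rate × time = 304.3 mGy/h × 3.800 h = 1156 mGy.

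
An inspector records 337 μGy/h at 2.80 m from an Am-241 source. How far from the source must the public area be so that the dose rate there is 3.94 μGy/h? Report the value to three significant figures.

By the inverse-square law, d₂ = d₁·√(I₁/I₂).
I₁/I₂ = 337/3.94 = 85.53, so d₂ = 2.80 × √85.53 = 25.90 m.

25.9 m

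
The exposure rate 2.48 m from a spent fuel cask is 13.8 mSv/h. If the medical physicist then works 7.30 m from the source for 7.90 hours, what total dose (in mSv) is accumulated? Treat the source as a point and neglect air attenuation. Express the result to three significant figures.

Using I₁d₁² = I₂d₂², rate at 7.30 m:
13.8 × (2.48/7.30)² = 13.8 × 0.1154 = 1.593 mSv/h.
Dose = rate × time = 1.593 mSv/h × 7.900 h = 12.58 mSv.

12.6 mSv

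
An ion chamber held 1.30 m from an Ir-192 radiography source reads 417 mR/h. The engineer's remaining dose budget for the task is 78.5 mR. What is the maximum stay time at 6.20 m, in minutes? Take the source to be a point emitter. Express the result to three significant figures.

By the inverse-square law, rate at 6.20 m:
(1.30/6.20)² = 0.04396, so 417 × 0.04396 = 18.33 mR/h.
Stay time = 78.5 mR ÷ 18.33 mR/h = 4.283 h = 257.0 min.

257 min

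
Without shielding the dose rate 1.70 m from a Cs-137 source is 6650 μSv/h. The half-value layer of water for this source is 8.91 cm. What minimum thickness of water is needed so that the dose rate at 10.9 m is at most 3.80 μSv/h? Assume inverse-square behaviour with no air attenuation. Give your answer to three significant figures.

At 10.9 m, distance alone gives 6650 × (1.70/10.9)² = 6650 × 0.02432 = 161.7 μSv/h.
Further attenuation needed: 161.7/3.80 = 42.55.
n = log₂(42.55) = 5.411 half-value layers.
Thickness = 5.411 × 8.91 cm = 48.21 cm.

48.2 cm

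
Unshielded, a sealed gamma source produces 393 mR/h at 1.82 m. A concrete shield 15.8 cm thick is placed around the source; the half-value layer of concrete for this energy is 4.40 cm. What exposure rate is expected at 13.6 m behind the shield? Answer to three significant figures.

0.584 mR/h

Distance alone: 393 × (1.82/13.6)² = 393 × 0.01791 = 7.039 mR/h.
Shield: 15.8/4.40 = 3.591 half-value layers → attenuation 2^(−3.591) = 0.08299.
Combined: 7.039 × 0.08299 = 0.5842 mR/h.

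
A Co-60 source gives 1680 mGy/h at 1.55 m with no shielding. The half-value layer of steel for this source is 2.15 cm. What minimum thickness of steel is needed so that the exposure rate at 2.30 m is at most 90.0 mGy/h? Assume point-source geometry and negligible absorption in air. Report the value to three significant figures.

6.63 cm

At 2.30 m, distance alone gives 1680 × (1.55/2.30)² = 1680 × 0.4542 = 763.1 mGy/h.
Further attenuation needed: 763.1/90.0 = 8.479.
n = log₂(8.479) = 3.084 half-value layers.
Thickness = 3.084 × 2.15 cm = 6.631 cm.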